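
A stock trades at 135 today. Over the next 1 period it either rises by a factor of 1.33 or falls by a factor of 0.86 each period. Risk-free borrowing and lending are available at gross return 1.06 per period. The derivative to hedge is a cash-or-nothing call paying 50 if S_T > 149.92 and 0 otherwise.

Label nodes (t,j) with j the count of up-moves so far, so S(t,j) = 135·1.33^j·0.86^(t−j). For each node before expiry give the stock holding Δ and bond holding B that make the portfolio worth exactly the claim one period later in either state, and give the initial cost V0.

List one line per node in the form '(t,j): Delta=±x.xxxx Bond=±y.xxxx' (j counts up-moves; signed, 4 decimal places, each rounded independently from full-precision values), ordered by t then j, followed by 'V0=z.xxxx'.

(0,0): Delta=0.7880 Bond=-86.3107
V0=20.0723

Under the risk-neutral measure, an up-move has probability p* = (R−d)/(u−d) = 0.4255 and values discount at R = 1.06.
Payoff layer (t=1): V(1,0)=0.0000, V(1,1)=50.0000
Node (0,0) S=135.0000: V=(p*·50.0000+(1−p*)·0.0000)/1.06=20.0723; Δ=(50.0000−0.0000)/(179.5500−116.1000)=0.7880; B=V−Δ·S=-86.3107
Self-financing check: at every node Δ·S+B equals the discounted successor values.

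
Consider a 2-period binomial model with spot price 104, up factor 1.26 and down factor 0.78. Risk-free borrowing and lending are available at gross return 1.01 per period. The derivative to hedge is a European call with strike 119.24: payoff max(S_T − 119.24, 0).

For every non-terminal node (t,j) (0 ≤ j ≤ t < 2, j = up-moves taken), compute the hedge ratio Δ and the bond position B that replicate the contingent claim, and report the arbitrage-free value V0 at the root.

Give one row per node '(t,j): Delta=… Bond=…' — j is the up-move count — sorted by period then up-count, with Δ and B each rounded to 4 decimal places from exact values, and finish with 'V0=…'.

(0,0): Delta=0.4359 Bond=-35.0130
(1,0): Delta=0.0000 Bond=0.0000
(1,1): Delta=0.7293 Bond=-73.8014
V0=10.3244

Risk-neutral probability p* = (R−d)/(u−d) = (1.01−0.78)/(1.26−0.78) = 0.4792.
Terminal payoffs: V(2,0)=0.0000, V(2,1)=0.0000, V(2,2)=45.8704
  t=1,j=0: stock 81.1200 → up 102.2112 (V=0.0000), down 63.2736 (V=0.0000). Price 0.0000; hedge Δ=0.0000, bond B=0.0000.
  t=1,j=1: stock 131.0400 → up 165.1104 (V=45.8704), down 102.2112 (V=0.0000). Price 21.7619; hedge Δ=0.7293, bond B=-73.8014.
  t=0,j=0: stock 104.0000 → up 131.0400 (V=21.7619), down 81.1200 (V=0.0000). Price 10.3244; hedge Δ=0.4359, bond B=-35.0130.
Self-financing check: at every node Δ·S+B equals the discounted successor values.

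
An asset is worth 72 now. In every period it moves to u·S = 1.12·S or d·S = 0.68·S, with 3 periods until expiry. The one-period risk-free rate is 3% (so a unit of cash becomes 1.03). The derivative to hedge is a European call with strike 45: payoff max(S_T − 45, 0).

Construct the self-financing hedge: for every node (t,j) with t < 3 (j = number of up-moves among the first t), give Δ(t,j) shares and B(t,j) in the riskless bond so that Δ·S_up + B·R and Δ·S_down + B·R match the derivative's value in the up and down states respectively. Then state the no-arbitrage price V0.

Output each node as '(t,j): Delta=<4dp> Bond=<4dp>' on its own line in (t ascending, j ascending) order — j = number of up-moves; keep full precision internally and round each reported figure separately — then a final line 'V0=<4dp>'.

(0,0): Delta=0.9071 Bond=-33.6124
(1,0): Delta=0.5885 Bond=-19.0217
(1,1): Delta=0.9568 Bond=-38.6319
(2,0): Delta=0.0000 Bond=0.0000
(2,1): Delta=0.6804 Bond=-24.6304
(2,2): Delta=1.0000 Bond=-43.6893
V0=31.6984

The replicating-portfolio and risk-neutral prices coincide; use p* = (1.03−0.68)/(1.12−0.68) = 0.7955 for the latter.
At expiry t=3: V(3,0)=0.0000, V(3,1)=0.0000, V(3,2)=16.4154, V(3,3)=56.1548
Node (2,0) S=33.2928: V=(p*·0.0000+(1−p*)·0.0000)/1.03=0.0000; Δ=(0.0000−0.0000)/(37.2879−22.6391)=0.0000; B=V−Δ·S=0.0000
Node (2,1) S=54.8352: V=(p*·16.4154+(1−p*)·0.0000)/1.03=12.6774; Δ=(16.4154−0.0000)/(61.4154−37.2879)=0.6804; B=V−Δ·S=-24.6304
Node (2,2) S=90.3168: V=(p*·56.1548+(1−p*)·16.4154)/1.03=46.6275; Δ=(56.1548−16.4154)/(101.1548−61.4154)=1.0000; B=V−Δ·S=-43.6893
Node (1,0) S=48.9600: V=(p*·12.6774+(1−p*)·0.0000)/1.03=9.7906; Δ=(12.6774−0.0000)/(54.8352−33.2928)=0.5885; B=V−Δ·S=-19.0217
Node (1,1) S=80.6400: V=(p*·46.6275+(1−p*)·12.6774)/1.03=38.5273; Δ=(46.6275−12.6774)/(90.3168−54.8352)=0.9568; B=V−Δ·S=-38.6319
Node (0,0) S=72.0000: V=(p*·38.5273+(1−p*)·9.7906)/1.03=31.6984; Δ=(38.5273−9.7906)/(80.6400−48.9600)=0.9071; B=V−Δ·S=-33.6124
Check: Δ(0,0)·S0 + B(0,0) = 31.6984 = V0.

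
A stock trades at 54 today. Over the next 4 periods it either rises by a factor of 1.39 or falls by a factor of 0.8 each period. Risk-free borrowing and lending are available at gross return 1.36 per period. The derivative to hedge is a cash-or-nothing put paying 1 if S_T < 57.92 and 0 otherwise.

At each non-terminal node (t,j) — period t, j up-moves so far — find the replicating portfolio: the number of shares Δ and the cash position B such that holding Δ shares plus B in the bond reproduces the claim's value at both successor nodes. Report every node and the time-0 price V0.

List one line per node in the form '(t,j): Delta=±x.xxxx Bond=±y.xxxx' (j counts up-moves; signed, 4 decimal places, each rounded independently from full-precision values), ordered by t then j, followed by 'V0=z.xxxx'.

Risk-neutral probability p* = (R−d)/(u−d) = (1.36−0.8)/(1.39−0.8) = 0.9492.
Payoff layer (t=4): V(4,0)=1.0000, V(4,1)=1.0000, V(4,2)=0.0000, V(4,3)=0.0000, V(4,4)=0.0000
  t=3,j=0: stock 27.6480 → up 38.4307 (V=1.0000), down 22.1184 (V=1.0000). Price 0.7353; hedge Δ=0.0000, bond B=0.7353.
  t=3,j=1: stock 48.0384 → up 66.7734 (V=0.0000), down 38.4307 (V=1.0000). Price 0.0374; hedge Δ=-0.0353, bond B=1.7323.
  t=3,j=2: stock 83.4667 → up 116.0187 (V=0.0000), down 66.7734 (V=0.0000). Price 0.0000; hedge Δ=0.0000, bond B=0.0000.
  t=3,j=3: stock 145.0234 → up 201.5826 (V=0.0000), down 116.0187 (V=0.0000). Price 0.0000; hedge Δ=0.0000, bond B=0.0000.
  t=2,j=0: stock 34.5600 → up 48.0384 (V=0.0374), down 27.6480 (V=0.7353). Price 0.0536; hedge Δ=-0.0342, bond B=1.2365.
  t=2,j=1: stock 60.0480 → up 83.4667 (V=0.0000), down 48.0384 (V=0.0374). Price 0.0014; hedge Δ=-0.0011, bond B=0.0648.
  t=2,j=2: stock 104.3334 → up 145.0234 (V=0.0000), down 83.4667 (V=0.0000). Price 0.0000; hedge Δ=0.0000, bond B=0.0000.
  t=1,j=0: stock 43.2000 → up 60.0480 (V=0.0014), down 34.5600 (V=0.0536). Price 0.0030; hedge Δ=-0.0020, bond B=0.0914.
  t=1,j=1: stock 75.0600 → up 104.3334 (V=0.0000), down 60.0480 (V=0.0014). Price 0.0001; hedge Δ=0.0000, bond B=0.0024.
  t=0,j=0: stock 54.0000 → up 75.0600 (V=0.0001), down 43.2000 (V=0.0030). Price 0.0001; hedge Δ=-0.0001, bond B=0.0051.
Each (Δ,B) replicates both successor values, so the strategy is self-financing and V0 is arbitrage-free.

(0,0): Delta=-0.0001 Bond=0.0051
(1,0): Delta=-0.0020 Bond=0.0914
(1,1): Delta=0.0000 Bond=0.0024
(2,0): Delta=-0.0342 Bond=1.2365
(2,1): Delta=-0.0011 Bond=0.0648
(2,2): Delta=0.0000 Bond=0.0000
(3,0): Delta=0.0000 Bond=0.7353
(3,1): Delta=-0.0353 Bond=1.7323
(3,2): Delta=0.0000 Bond=0.0000
(3,3): Delta=0.0000 Bond=0.0000
V0=0.0001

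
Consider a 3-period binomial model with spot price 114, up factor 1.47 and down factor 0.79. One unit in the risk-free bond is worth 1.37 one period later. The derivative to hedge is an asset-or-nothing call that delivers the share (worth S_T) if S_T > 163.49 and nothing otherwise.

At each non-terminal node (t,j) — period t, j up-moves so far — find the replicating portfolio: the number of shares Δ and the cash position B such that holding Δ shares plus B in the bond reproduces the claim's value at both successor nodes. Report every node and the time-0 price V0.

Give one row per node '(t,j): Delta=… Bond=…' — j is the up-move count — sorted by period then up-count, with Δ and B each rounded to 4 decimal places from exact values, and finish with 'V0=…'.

Risk-neutral probability p* = (R−d)/(u−d) = (1.37−0.79)/(1.47−0.79) = 0.8529.
Payoff layer (t=3): V(3,0)=0.0000, V(3,1)=0.0000, V(3,2)=194.6107, V(3,3)=362.1236
Node (2,0) S=71.1474: V=(p*·0.0000+(1−p*)·0.0000)/1.37=0.0000; Δ=(0.0000−0.0000)/(104.5867−56.2064)=0.0000; B=V−Δ·S=0.0000
Node (2,1) S=132.3882: V=(p*·194.6107+(1−p*)·0.0000)/1.37=121.1616; Δ=(194.6107−0.0000)/(194.6107−104.5867)=2.1618; B=V−Δ·S=-165.0305
Node (2,2) S=246.3426: V=(p*·362.1236+(1−p*)·194.6107)/1.37=246.3426; Δ=(362.1236−194.6107)/(362.1236−194.6107)=1.0000; B=V−Δ·S=0.0000
Node (1,0) S=90.0600: V=(p*·121.1616+(1−p*)·0.0000)/1.37=75.4334; Δ=(121.1616−0.0000)/(132.3882−71.1474)=1.9784; B=V−Δ·S=-102.7455
Node (1,1) S=167.5800: V=(p*·246.3426+(1−p*)·121.1616)/1.37=166.3749; Δ=(246.3426−121.1616)/(246.3426−132.3882)=1.0985; B=V−Δ·S=-17.7147
Node (0,0) S=114.0000: V=(p*·166.3749+(1−p*)·75.4334)/1.37=111.6797; Δ=(166.3749−75.4334)/(167.5800−90.0600)=1.1731; B=V−Δ·S=-22.0579
Each (Δ,B) replicates both successor values, so the strategy is self-financing and V0 is arbitrage-free.

(0,0): Delta=1.1731 Bond=-22.0579
(1,0): Delta=1.9784 Bond=-102.7455
(1,1): Delta=1.0985 Bond=-17.7147
(2,0): Delta=0.0000 Bond=0.0000
(2,1): Delta=2.1618 Bond=-165.0305
(2,2): Delta=1.0000 Bond=0.0000
V0=111.6797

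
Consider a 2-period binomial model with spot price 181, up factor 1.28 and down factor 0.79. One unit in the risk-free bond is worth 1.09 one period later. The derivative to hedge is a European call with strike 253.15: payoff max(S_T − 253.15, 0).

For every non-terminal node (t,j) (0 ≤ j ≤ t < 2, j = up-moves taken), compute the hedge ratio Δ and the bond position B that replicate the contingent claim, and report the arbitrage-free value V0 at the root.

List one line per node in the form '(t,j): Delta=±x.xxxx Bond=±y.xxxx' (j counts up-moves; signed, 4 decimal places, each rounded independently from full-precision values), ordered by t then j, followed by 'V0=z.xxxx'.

(0,0): Delta=0.2749 Bond=-36.0576
(1,0): Delta=0.0000 Bond=0.0000
(1,1): Delta=0.3823 Bond=-64.1946
V0=13.6928

No-arbitrage ⇒ martingale measure with p* = (R−d)/(u−d) = 0.6122.
At expiry t=2: V(2,0)=0.0000, V(2,1)=0.0000, V(2,2)=43.4004
Node (1,0) S=142.9900: V=(p*·0.0000+(1−p*)·0.0000)/1.09=0.0000; Δ=(0.0000−0.0000)/(183.0272−112.9621)=0.0000; B=V−Δ·S=0.0000
Node (1,1) S=231.6800: V=(p*·43.4004+(1−p*)·0.0000)/1.09=24.3777; Δ=(43.4004−0.0000)/(296.5504−183.0272)=0.3823; B=V−Δ·S=-64.1946
Node (0,0) S=181.0000: V=(p*·24.3777+(1−p*)·0.0000)/1.09=13.6928; Δ=(24.3777−0.0000)/(231.6800−142.9900)=0.2749; B=V−Δ·S=-36.0576
Check: Δ(0,0)·S0 + B(0,0) = 13.6928 = V0.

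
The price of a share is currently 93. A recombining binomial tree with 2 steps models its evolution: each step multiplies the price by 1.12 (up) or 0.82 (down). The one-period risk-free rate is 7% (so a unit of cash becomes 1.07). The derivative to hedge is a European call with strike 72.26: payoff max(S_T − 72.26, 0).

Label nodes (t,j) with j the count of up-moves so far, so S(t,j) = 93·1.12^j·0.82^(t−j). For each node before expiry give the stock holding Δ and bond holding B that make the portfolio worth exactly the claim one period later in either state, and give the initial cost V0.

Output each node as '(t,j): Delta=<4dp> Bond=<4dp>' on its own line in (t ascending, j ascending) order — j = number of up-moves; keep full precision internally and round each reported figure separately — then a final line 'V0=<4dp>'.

Under the risk-neutral measure, an up-move has probability p* = (R−d)/(u−d) = 0.8333 and values discount at R = 1.07.
At expiry t=2: V(2,0)=0.0000, V(2,1)=13.1512, V(2,2)=44.3992
Node (1,0) S=76.2600: V=(p*·13.1512+(1−p*)·0.0000)/1.07=10.2424; Δ=(13.1512−0.0000)/(85.4112−62.5332)=0.5748; B=V−Δ·S=-33.5950
Node (1,1) S=104.1600: V=(p*·44.3992+(1−p*)·13.1512)/1.07=36.6273; Δ=(44.3992−13.1512)/(116.6592−85.4112)=1.0000; B=V−Δ·S=-67.5327
Node (0,0) S=93.0000: V=(p*·36.6273+(1−p*)·10.2424)/1.07=30.1213; Δ=(36.6273−10.2424)/(104.1600−76.2600)=0.9457; B=V−Δ·S=-57.8284
Root portfolio cost Δ·93+B reproduces V0=30.1213.

(0,0): Delta=0.9457 Bond=-57.8284
(1,0): Delta=0.5748 Bond=-33.5950
(1,1): Delta=1.0000 Bond=-67.5327
V0=30.1213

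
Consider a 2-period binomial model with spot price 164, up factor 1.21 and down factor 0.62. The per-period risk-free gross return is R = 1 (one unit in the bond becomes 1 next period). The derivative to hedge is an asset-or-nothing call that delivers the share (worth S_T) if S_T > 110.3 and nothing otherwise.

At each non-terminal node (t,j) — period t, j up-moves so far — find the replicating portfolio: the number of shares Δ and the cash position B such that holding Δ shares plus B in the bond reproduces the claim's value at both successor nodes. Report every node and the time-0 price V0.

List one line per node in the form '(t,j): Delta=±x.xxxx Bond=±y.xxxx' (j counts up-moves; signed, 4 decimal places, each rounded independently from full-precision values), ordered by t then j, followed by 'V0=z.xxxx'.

Since d<R<u, set p* = (R−d)/(u−d) = 0.6441; price each node as the discounted p*-expectation of its children.
At expiry t=2: V(2,0)=0.0000, V(2,1)=123.0328, V(2,2)=240.1124
  t=1,j=0: stock 101.6800 → up 123.0328 (V=123.0328), down 63.0416 (V=0.0000). Price 79.2415; hedge Δ=2.0508, bond B=-129.2887.
  t=1,j=1: stock 198.4400 → up 240.1124 (V=240.1124), down 123.0328 (V=123.0328). Price 198.4400; hedge Δ=1.0000, bond B=0.0000.
  t=0,j=0: stock 164.0000 → up 198.4400 (V=198.4400), down 101.6800 (V=79.2415). Price 156.0134; hedge Δ=1.2319, bond B=-46.0180.
Self-financing check: at every node Δ·S+B equals the discounted successor values.

(0,0): Delta=1.2319 Bond=-46.0180
(1,0): Delta=2.0508 Bond=-129.2887
(1,1): Delta=1.0000 Bond=0.0000
V0=156.0134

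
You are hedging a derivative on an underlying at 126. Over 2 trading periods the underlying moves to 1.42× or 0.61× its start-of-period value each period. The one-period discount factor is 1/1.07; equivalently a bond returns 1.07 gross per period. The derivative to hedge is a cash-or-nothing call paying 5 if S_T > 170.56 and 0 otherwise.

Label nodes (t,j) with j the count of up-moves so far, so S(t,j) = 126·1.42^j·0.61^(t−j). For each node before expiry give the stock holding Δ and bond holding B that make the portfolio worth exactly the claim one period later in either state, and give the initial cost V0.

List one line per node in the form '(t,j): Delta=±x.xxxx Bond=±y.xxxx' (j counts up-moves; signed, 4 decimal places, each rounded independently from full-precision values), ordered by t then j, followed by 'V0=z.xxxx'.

(0,0): Delta=0.0260 Bond=-1.8678
(1,0): Delta=0.0000 Bond=0.0000
(1,1): Delta=0.0345 Bond=-3.5191
V0=1.4085

The replicating-portfolio and risk-neutral prices coincide; use p* = (1.07−0.61)/(1.42−0.61) = 0.5679 for the latter.
Terminal values V(2,·): V(2,0)=0.0000, V(2,1)=0.0000, V(2,2)=5.0000
Node (1,0) S=76.8600: V=(p*·0.0000+(1−p*)·0.0000)/1.07=0.0000; Δ=(0.0000−0.0000)/(109.1412−46.8846)=0.0000; B=V−Δ·S=0.0000
Node (1,1) S=178.9200: V=(p*·5.0000+(1−p*)·0.0000)/1.07=2.6537; Δ=(5.0000−0.0000)/(254.0664−109.1412)=0.0345; B=V−Δ·S=-3.5191
Node (0,0) S=126.0000: V=(p*·2.6537+(1−p*)·0.0000)/1.07=1.4085; Δ=(2.6537−0.0000)/(178.9200−76.8600)=0.0260; B=V−Δ·S=-1.8678
The time-0 hedge costs 1.4085, which is the no-arbitrage price.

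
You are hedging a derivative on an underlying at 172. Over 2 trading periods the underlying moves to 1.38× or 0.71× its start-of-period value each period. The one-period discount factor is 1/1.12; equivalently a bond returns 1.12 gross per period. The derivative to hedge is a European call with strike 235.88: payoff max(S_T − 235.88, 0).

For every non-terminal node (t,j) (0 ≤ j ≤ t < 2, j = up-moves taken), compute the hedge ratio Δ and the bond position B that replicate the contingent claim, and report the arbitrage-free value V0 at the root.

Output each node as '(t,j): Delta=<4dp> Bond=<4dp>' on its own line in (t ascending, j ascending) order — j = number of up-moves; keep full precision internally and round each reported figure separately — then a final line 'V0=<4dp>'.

(0,0): Delta=0.4347 Bond=-47.3932
(1,0): Delta=0.0000 Bond=0.0000
(1,1): Delta=0.5765 Bond=-86.7411
V0=27.3679

Risk-neutral probability p* = (R−d)/(u−d) = (1.12−0.71)/(1.38−0.71) = 0.6119.
Payoff layer (t=2): V(2,0)=0.0000, V(2,1)=0.0000, V(2,2)=91.6768
Node (1,0) S=122.1200: V=(p*·0.0000+(1−p*)·0.0000)/1.12=0.0000; Δ=(0.0000−0.0000)/(168.5256−86.7052)=0.0000; B=V−Δ·S=0.0000
Node (1,1) S=237.3600: V=(p*·91.6768+(1−p*)·0.0000)/1.12=50.0899; Δ=(91.6768−0.0000)/(327.5568−168.5256)=0.5765; B=V−Δ·S=-86.7411
Node (0,0) S=172.0000: V=(p*·50.0899+(1−p*)·0.0000)/1.12=27.3679; Δ=(50.0899−0.0000)/(237.3600−122.1200)=0.4347; B=V−Δ·S=-47.3932
Check: Δ(0,0)·S0 + B(0,0) = 27.3679 = V0.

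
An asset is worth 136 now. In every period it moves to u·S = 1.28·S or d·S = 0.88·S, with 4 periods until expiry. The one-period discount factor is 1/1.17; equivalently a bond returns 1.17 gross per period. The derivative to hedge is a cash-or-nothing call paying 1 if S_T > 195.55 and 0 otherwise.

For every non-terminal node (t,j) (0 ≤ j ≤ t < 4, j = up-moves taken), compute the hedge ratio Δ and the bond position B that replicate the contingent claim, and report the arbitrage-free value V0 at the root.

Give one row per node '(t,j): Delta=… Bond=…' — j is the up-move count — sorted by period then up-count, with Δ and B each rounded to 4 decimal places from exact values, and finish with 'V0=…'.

(0,0): Delta=0.0050 Bond=-0.3057
(1,0): Delta=0.0080 Bond=-0.7220
(1,1): Delta=0.0042 Bond=-0.2195
(2,0): Delta=0.0000 Bond=0.0000
(2,1): Delta=0.0101 Bond=-1.1652
(2,2): Delta=0.0026 Bond=0.0877
(3,0): Delta=0.0000 Bond=0.0000
(3,1): Delta=0.0000 Bond=0.0000
(3,2): Delta=0.0127 Bond=-1.8803
(3,3): Delta=0.0000 Bond=0.8547
V0=0.3711

Under the risk-neutral measure, an up-move has probability p* = (R−d)/(u−d) = 0.7250 and values discount at R = 1.17.
Terminal payoffs: V(4,0)=0.0000, V(4,1)=0.0000, V(4,2)=0.0000, V(4,3)=1.0000, V(4,4)=1.0000
(3,0): S=92.6802. Δ = (V_up−V_dn)/(S_up−S_dn) = (0.0000−0.0000)/(118.6306−81.5586) = 0.0000. V = [p*·0.0000 + (1−p*)·0.0000]/1.17 = 0.0000. B = V − Δ·S = 0.0000.
(3,1): S=134.8076. Δ = (V_up−V_dn)/(S_up−S_dn) = (0.0000−0.0000)/(172.5537−118.6306) = 0.0000. V = [p*·0.0000 + (1−p*)·0.0000]/1.17 = 0.0000. B = V − Δ·S = 0.0000.
(3,2): S=196.0837. Δ = (V_up−V_dn)/(S_up−S_dn) = (1.0000−0.0000)/(250.9872−172.5537) = 0.0127. V = [p*·1.0000 + (1−p*)·0.0000]/1.17 = 0.6197. B = V − Δ·S = -1.8803.
(3,3): S=285.2127. Δ = (V_up−V_dn)/(S_up−S_dn) = (1.0000−1.0000)/(365.0722−250.9872) = 0.0000. V = [p*·1.0000 + (1−p*)·1.0000]/1.17 = 0.8547. B = V − Δ·S = 0.8547.
(2,0): S=105.3184. Δ = (V_up−V_dn)/(S_up−S_dn) = (0.0000−0.0000)/(134.8076−92.6802) = 0.0000. V = [p*·0.0000 + (1−p*)·0.0000]/1.17 = 0.0000. B = V − Δ·S = 0.0000.
(2,1): S=153.1904. Δ = (V_up−V_dn)/(S_up−S_dn) = (0.6197−0.0000)/(196.0837−134.8076) = 0.0101. V = [p*·0.6197 + (1−p*)·0.0000]/1.17 = 0.3840. B = V − Δ·S = -1.1652.
(2,2): S=222.8224. Δ = (V_up−V_dn)/(S_up−S_dn) = (0.8547−0.6197)/(285.2127−196.0837) = 0.0026. V = [p*·0.8547 + (1−p*)·0.6197]/1.17 = 0.6753. B = V − Δ·S = 0.0877.
(1,0): S=119.6800. Δ = (V_up−V_dn)/(S_up−S_dn) = (0.3840−0.0000)/(153.1904−105.3184) = 0.0080. V = [p*·0.3840 + (1−p*)·0.0000]/1.17 = 0.2379. B = V − Δ·S = -0.7220.
(1,1): S=174.0800. Δ = (V_up−V_dn)/(S_up−S_dn) = (0.6753−0.3840)/(222.8224−153.1904) = 0.0042. V = [p*·0.6753 + (1−p*)·0.3840]/1.17 = 0.5087. B = V − Δ·S = -0.2195.
(0,0): S=136.0000. Δ = (V_up−V_dn)/(S_up−S_dn) = (0.5087−0.2379)/(174.0800−119.6800) = 0.0050. V = [p*·0.5087 + (1−p*)·0.2379]/1.17 = 0.3711. B = V − Δ·S = -0.3057.
Root portfolio cost Δ·136+B reproduces V0=0.3711.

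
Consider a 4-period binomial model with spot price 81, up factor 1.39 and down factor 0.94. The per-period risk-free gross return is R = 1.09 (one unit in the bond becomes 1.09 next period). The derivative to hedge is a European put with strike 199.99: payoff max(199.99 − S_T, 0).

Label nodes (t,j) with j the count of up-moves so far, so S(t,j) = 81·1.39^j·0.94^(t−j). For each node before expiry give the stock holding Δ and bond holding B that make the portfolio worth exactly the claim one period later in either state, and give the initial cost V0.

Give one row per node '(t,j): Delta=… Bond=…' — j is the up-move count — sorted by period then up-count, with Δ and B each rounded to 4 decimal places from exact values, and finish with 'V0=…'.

Under the risk-neutral measure, an up-move has probability p* = (R−d)/(u−d) = 0.3333 and values discount at R = 1.09.
Payoff layer (t=4): V(4,0)=136.7493, V(4,1)=106.4745, V(4,2)=61.7065, V(4,3)=0.0000, V(4,4)=0.0000
Node (3,0) S=67.2773: V=(p*·106.4745+(1−p*)·136.7493)/1.09=116.1998; Δ=(106.4745−136.7493)/(93.5155−63.2407)=-1.0000; B=V−Δ·S=183.4771
Node (3,1) S=99.4845: V=(p*·61.7065+(1−p*)·106.4745)/1.09=83.9925; Δ=(61.7065−106.4745)/(138.2835−93.5155)=-1.0000; B=V−Δ·S=183.4771
Node (3,2) S=147.1101: V=(p*·0.0000+(1−p*)·61.7065)/1.09=37.7410; Δ=(0.0000−61.7065)/(204.4830−138.2835)=-0.9321; B=V−Δ·S=174.8666
Node (3,3) S=217.5351: V=(p*·0.0000+(1−p*)·0.0000)/1.09=0.0000; Δ=(0.0000−0.0000)/(302.3738−204.4830)=0.0000; B=V−Δ·S=0.0000
Node (2,0) S=71.5716: V=(p*·83.9925+(1−p*)·116.1998)/1.09=96.7560; Δ=(83.9925−116.1998)/(99.4845−67.2773)=-1.0000; B=V−Δ·S=168.3276
Node (2,1) S=105.8346: V=(p*·37.7410+(1−p*)·83.9925)/1.09=62.9132; Δ=(37.7410−83.9925)/(147.1101−99.4845)=-0.9711; B=V−Δ·S=165.6944
Node (2,2) S=156.5001: V=(p*·0.0000+(1−p*)·37.7410)/1.09=23.0832; Δ=(0.0000−37.7410)/(217.5351−147.1101)=-0.5359; B=V−Δ·S=106.9520
Node (1,0) S=76.1400: V=(p*·62.9132+(1−p*)·96.7560)/1.09=78.4175; Δ=(62.9132−96.7560)/(105.8346−71.5716)=-0.9877; B=V−Δ·S=153.6237
Node (1,1) S=112.5900: V=(p*·23.0832+(1−p*)·62.9132)/1.09=45.5381; Δ=(23.0832−62.9132)/(156.5001−105.8346)=-0.7861; B=V−Δ·S=134.0492
Node (0,0) S=81.0000: V=(p*·45.5381+(1−p*)·78.4175)/1.09=61.8878; Δ=(45.5381−78.4175)/(112.5900−76.1400)=-0.9020; B=V−Δ·S=134.9531
Self-financing check: at every node Δ·S+B equals the discounted successor values.

(0,0): Delta=-0.9020 Bond=134.9531
(1,0): Delta=-0.9877 Bond=153.6237
(1,1): Delta=-0.7861 Bond=134.0492
(2,0): Delta=-1.0000 Bond=168.3276
(2,1): Delta=-0.9711 Bond=165.6944
(2,2): Delta=-0.5359 Bond=106.9520
(3,0): Delta=-1.0000 Bond=183.4771
(3,1): Delta=-1.0000 Bond=183.4771
(3,2): Delta=-0.9321 Bond=174.8666
(3,3): Delta=0.0000 Bond=0.0000
V0=61.8878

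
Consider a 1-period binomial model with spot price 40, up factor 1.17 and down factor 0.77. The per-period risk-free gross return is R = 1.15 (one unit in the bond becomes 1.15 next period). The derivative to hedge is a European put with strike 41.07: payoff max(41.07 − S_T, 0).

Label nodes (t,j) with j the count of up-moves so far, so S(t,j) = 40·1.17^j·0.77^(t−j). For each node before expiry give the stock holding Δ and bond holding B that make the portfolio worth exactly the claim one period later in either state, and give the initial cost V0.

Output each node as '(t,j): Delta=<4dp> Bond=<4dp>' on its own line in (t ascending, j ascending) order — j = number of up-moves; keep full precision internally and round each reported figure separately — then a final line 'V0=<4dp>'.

(0,0): Delta=-0.6419 Bond=26.1215
V0=0.4465

No-arbitrage ⇒ martingale measure with p* = (R−d)/(u−d) = 0.9500.
Terminal payoffs: V(1,0)=10.2700, V(1,1)=0.0000
(0,0): S=40.0000. Δ = (V_up−V_dn)/(S_up−S_dn) = (0.0000−10.2700)/(46.8000−30.8000) = -0.6419. V = [p*·0.0000 + (1−p*)·10.2700]/1.15 = 0.4465. B = V − Δ·S = 26.1215.
Each (Δ,B) replicates both successor values, so the strategy is self-financing and V0 is arbitrage-free.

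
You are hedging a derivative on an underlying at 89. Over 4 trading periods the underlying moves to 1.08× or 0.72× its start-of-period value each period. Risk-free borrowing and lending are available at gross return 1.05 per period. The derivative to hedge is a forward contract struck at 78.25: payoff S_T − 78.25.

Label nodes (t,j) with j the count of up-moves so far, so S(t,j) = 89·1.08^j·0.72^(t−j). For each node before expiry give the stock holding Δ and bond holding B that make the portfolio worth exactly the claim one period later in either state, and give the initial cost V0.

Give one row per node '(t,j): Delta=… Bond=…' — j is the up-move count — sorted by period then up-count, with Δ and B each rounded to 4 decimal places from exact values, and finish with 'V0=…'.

Since d<R<u, set p* = (R−d)/(u−d) = 0.9167; price each node as the discounted p*-expectation of its children.
Payoff layer (t=4): V(4,0)=-54.3323, V(4,1)=-42.3734, V(4,2)=-24.4351, V(4,3)=2.4723, V(4,4)=42.8335
(3,0): S=33.2191. Δ = (V_up−V_dn)/(S_up−S_dn) = (-42.3734−-54.3323)/(35.8766−23.9177) = 1.0000. V = [p*·-42.3734 + (1−p*)·-54.3323]/1.05 = -41.3047. B = V − Δ·S = -74.5238.
(3,1): S=49.8286. Δ = (V_up−V_dn)/(S_up−S_dn) = (-24.4351−-42.3734)/(53.8149−35.8766) = 1.0000. V = [p*·-24.4351 + (1−p*)·-42.3734]/1.05 = -24.6952. B = V − Δ·S = -74.5238.
(3,2): S=74.7429. Δ = (V_up−V_dn)/(S_up−S_dn) = (2.4723−-24.4351)/(80.7223−53.8149) = 1.0000. V = [p*·2.4723 + (1−p*)·-24.4351]/1.05 = 0.2191. B = V − Δ·S = -74.5238.
(3,3): S=112.1144. Δ = (V_up−V_dn)/(S_up−S_dn) = (42.8335−2.4723)/(121.0835−80.7223) = 1.0000. V = [p*·42.8335 + (1−p*)·2.4723]/1.05 = 37.5906. B = V − Δ·S = -74.5238.
(2,0): S=46.1376. Δ = (V_up−V_dn)/(S_up−S_dn) = (-24.6952−-41.3047)/(49.8286−33.2191) = 1.0000. V = [p*·-24.6952 + (1−p*)·-41.3047]/1.05 = -24.8375. B = V − Δ·S = -70.9751.
(2,1): S=69.2064. Δ = (V_up−V_dn)/(S_up−S_dn) = (0.2191−-24.6952)/(74.7429−49.8286) = 1.0000. V = [p*·0.2191 + (1−p*)·-24.6952]/1.05 = -1.7687. B = V − Δ·S = -70.9751.
(2,2): S=103.8096. Δ = (V_up−V_dn)/(S_up−S_dn) = (37.5906−0.2191)/(112.1144−74.7429) = 1.0000. V = [p*·37.5906 + (1−p*)·0.2191]/1.05 = 32.8345. B = V − Δ·S = -70.9751.
(1,0): S=64.0800. Δ = (V_up−V_dn)/(S_up−S_dn) = (-1.7687−-24.8375)/(69.2064−46.1376) = 1.0000. V = [p*·-1.7687 + (1−p*)·-24.8375]/1.05 = -3.5153. B = V − Δ·S = -67.5953.
(1,1): S=96.1200. Δ = (V_up−V_dn)/(S_up−S_dn) = (32.8345−-1.7687)/(103.8096−69.2064) = 1.0000. V = [p*·32.8345 + (1−p*)·-1.7687]/1.05 = 28.5247. B = V − Δ·S = -67.5953.
(0,0): S=89.0000. Δ = (V_up−V_dn)/(S_up−S_dn) = (28.5247−-3.5153)/(96.1200−64.0800) = 1.0000. V = [p*·28.5247 + (1−p*)·-3.5153]/1.05 = 24.6235. B = V − Δ·S = -64.3765.
Check: Δ(0,0)·S0 + B(0,0) = 24.6235 = V0.

(0,0): Delta=1.0000 Bond=-64.3765
(1,0): Delta=1.0000 Bond=-67.5953
(1,1): Delta=1.0000 Bond=-67.5953
(2,0): Delta=1.0000 Bond=-70.9751
(2,1): Delta=1.0000 Bond=-70.9751
(2,2): Delta=1.0000 Bond=-70.9751
(3,0): Delta=1.0000 Bond=-74.5238
(3,1): Delta=1.0000 Bond=-74.5238
(3,2): Delta=1.0000 Bond=-74.5238
(3,3): Delta=1.0000 Bond=-74.5238
V0=24.6235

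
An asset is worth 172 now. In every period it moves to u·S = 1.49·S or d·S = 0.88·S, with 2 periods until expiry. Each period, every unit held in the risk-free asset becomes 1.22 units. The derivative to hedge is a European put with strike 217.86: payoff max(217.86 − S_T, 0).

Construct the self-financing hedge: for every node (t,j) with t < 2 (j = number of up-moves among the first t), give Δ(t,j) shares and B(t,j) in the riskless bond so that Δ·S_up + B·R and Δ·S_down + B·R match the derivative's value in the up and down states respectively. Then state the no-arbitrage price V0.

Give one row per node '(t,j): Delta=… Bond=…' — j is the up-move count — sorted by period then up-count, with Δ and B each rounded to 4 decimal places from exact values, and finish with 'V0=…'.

No-arbitrage ⇒ martingale measure with p* = (R−d)/(u−d) = 0.5574.
Terminal values V(2,·): V(2,0)=84.6632, V(2,1)=0.0000, V(2,2)=0.0000
(1,0): S=151.3600. Δ = (V_up−V_dn)/(S_up−S_dn) = (0.0000−84.6632)/(225.5264−133.1968) = -0.9170. V = [p*·0.0000 + (1−p*)·84.6632]/1.22 = 30.7163. B = V − Δ·S = 169.5084.
(1,1): S=256.2800. Δ = (V_up−V_dn)/(S_up−S_dn) = (0.0000−0.0000)/(381.8572−225.5264) = 0.0000. V = [p*·0.0000 + (1−p*)·0.0000]/1.22 = 0.0000. B = V − Δ·S = 0.0000.
(0,0): S=172.0000. Δ = (V_up−V_dn)/(S_up−S_dn) = (0.0000−30.7163)/(256.2800−151.3600) = -0.2928. V = [p*·0.0000 + (1−p*)·30.7163]/1.22 = 11.1440. B = V − Δ·S = 61.4986.
Each (Δ,B) replicates both successor values, so the strategy is self-financing and V0 is arbitrage-free.

(0,0): Delta=-0.2928 Bond=61.4986
(1,0): Delta=-0.9170 Bond=169.5084
(1,1): Delta=0.0000 Bond=0.0000
V0=11.1440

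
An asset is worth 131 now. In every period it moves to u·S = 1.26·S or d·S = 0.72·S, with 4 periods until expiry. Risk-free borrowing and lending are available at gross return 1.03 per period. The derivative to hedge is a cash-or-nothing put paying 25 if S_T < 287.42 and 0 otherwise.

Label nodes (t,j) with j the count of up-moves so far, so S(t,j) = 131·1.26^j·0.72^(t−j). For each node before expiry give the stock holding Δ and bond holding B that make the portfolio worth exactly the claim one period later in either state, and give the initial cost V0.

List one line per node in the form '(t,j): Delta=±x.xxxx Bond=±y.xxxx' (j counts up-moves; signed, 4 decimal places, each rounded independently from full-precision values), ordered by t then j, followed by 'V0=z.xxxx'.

Risk-neutral probability p* = (R−d)/(u−d) = (1.03−0.72)/(1.26−0.72) = 0.5741.
At expiry t=4: V(4,0)=25.0000, V(4,1)=25.0000, V(4,2)=25.0000, V(4,3)=25.0000, V(4,4)=0.0000
Node (3,0) S=48.8955: V=(p*·25.0000+(1−p*)·25.0000)/1.03=24.2718; Δ=(25.0000−25.0000)/(61.6083−35.2048)=0.0000; B=V−Δ·S=24.2718
Node (3,1) S=85.5671: V=(p*·25.0000+(1−p*)·25.0000)/1.03=24.2718; Δ=(25.0000−25.0000)/(107.8146−61.6083)=0.0000; B=V−Δ·S=24.2718
Node (3,2) S=149.7424: V=(p*·25.0000+(1−p*)·25.0000)/1.03=24.2718; Δ=(25.0000−25.0000)/(188.6755−107.8146)=0.0000; B=V−Δ·S=24.2718
Node (3,3) S=262.0493: V=(p*·0.0000+(1−p*)·25.0000)/1.03=10.3380; Δ=(0.0000−25.0000)/(330.1821−188.6755)=-0.1767; B=V−Δ·S=56.6343
Node (2,0) S=67.9104: V=(p*·24.2718+(1−p*)·24.2718)/1.03=23.5649; Δ=(24.2718−24.2718)/(85.5671−48.8955)=0.0000; B=V−Δ·S=23.5649
Node (2,1) S=118.8432: V=(p*·24.2718+(1−p*)·24.2718)/1.03=23.5649; Δ=(24.2718−24.2718)/(149.7424−85.5671)=0.0000; B=V−Δ·S=23.5649
Node (2,2) S=207.9756: V=(p*·10.3380+(1−p*)·24.2718)/1.03=15.7988; Δ=(10.3380−24.2718)/(262.0493−149.7424)=-0.1241; B=V−Δ·S=41.6022
Node (1,0) S=94.3200: V=(p*·23.5649+(1−p*)·23.5649)/1.03=22.8785; Δ=(23.5649−23.5649)/(118.8432−67.9104)=0.0000; B=V−Δ·S=22.8785
Node (1,1) S=165.0600: V=(p*·15.7988+(1−p*)·23.5649)/1.03=18.5501; Δ=(15.7988−23.5649)/(207.9756−118.8432)=-0.0871; B=V−Δ·S=32.9317
Node (0,0) S=131.0000: V=(p*·18.5501+(1−p*)·22.8785)/1.03=19.7997; Δ=(18.5501−22.8785)/(165.0600−94.3200)=-0.0612; B=V−Δ·S=27.8153
Self-financing check: at every node Δ·S+B equals the discounted successor values.

(0,0): Delta=-0.0612 Bond=27.8153
(1,0): Delta=0.0000 Bond=22.8785
(1,1): Delta=-0.0871 Bond=32.9317
(2,0): Delta=0.0000 Bond=23.5649
(2,1): Delta=0.0000 Bond=23.5649
(2,2): Delta=-0.1241 Bond=41.6022
(3,0): Delta=0.0000 Bond=24.2718
(3,1): Delta=0.0000 Bond=24.2718
(3,2): Delta=0.0000 Bond=24.2718
(3,3): Delta=-0.1767 Bond=56.6343
V0=19.7997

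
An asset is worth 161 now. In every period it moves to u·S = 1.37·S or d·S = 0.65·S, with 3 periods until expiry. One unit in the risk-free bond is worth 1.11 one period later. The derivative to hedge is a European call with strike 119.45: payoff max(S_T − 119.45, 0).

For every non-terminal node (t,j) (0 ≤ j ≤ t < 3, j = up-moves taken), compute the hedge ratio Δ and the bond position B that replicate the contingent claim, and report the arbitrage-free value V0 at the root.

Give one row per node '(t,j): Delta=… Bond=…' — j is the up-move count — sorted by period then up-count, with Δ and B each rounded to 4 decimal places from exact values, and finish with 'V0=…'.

(0,0): Delta=0.8704 Bond=-59.0938
(1,0): Delta=0.5879 Bond=-36.0303
(1,1): Delta=0.9462 Bond=-82.3042
(2,0): Delta=0.0000 Bond=0.0000
(2,1): Delta=0.7456 Bond=-62.5988
(2,2): Delta=1.0000 Bond=-107.6126
V0=81.0485

Under the risk-neutral measure, an up-move has probability p* = (R−d)/(u−d) = 0.6389 and values discount at R = 1.11.
Terminal values V(3,·): V(3,0)=0.0000, V(3,1)=0.0000, V(3,2)=76.9676, V(3,3)=294.5378
Node (2,0) S=68.0225: V=(p*·0.0000+(1−p*)·0.0000)/1.11=0.0000; Δ=(0.0000−0.0000)/(93.1908−44.2146)=0.0000; B=V−Δ·S=0.0000
Node (2,1) S=143.3705: V=(p*·76.9676+(1−p*)·0.0000)/1.11=44.3007; Δ=(76.9676−0.0000)/(196.4176−93.1908)=0.7456; B=V−Δ·S=-62.5988
Node (2,2) S=302.1809: V=(p*·294.5378+(1−p*)·76.9676)/1.11=194.5683; Δ=(294.5378−76.9676)/(413.9878−196.4176)=1.0000; B=V−Δ·S=-107.6126
Node (1,0) S=104.6500: V=(p*·44.3007+(1−p*)·0.0000)/1.11=25.4984; Δ=(44.3007−0.0000)/(143.3705−68.0225)=0.5879; B=V−Δ·S=-36.0303
Node (1,1) S=220.5700: V=(p*·194.5683+(1−p*)·44.3007)/1.11=126.4009; Δ=(194.5683−44.3007)/(302.1809−143.3705)=0.9462; B=V−Δ·S=-82.3042
Node (0,0) S=161.0000: V=(p*·126.4009+(1−p*)·25.4984)/1.11=81.0485; Δ=(126.4009−25.4984)/(220.5700−104.6500)=0.8704; B=V−Δ·S=-59.0938
Check: Δ(0,0)·S0 + B(0,0) = 81.0485 = V0.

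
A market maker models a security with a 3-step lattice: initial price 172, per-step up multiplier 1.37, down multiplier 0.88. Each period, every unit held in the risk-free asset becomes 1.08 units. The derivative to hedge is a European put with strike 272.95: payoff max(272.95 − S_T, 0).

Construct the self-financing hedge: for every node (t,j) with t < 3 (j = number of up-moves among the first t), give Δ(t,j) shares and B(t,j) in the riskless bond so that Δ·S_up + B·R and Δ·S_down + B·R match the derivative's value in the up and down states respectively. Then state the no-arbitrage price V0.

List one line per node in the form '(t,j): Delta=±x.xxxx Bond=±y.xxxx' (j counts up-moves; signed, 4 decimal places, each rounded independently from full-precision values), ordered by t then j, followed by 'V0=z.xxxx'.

(0,0): Delta=-0.6772 Bond=172.9074
(1,0): Delta=-0.9432 Bond=227.0112
(1,1): Delta=-0.4294 Bond=128.3469
(2,0): Delta=-1.0000 Bond=252.7315
(2,1): Delta=-0.8904 Bond=234.2109
(2,2): Delta=0.0000 Bond=0.0000
V0=56.4317

Since d<R<u, set p* = (R−d)/(u−d) = 0.4082; price each node as the discounted p*-expectation of its children.
Terminal payoffs: V(3,0)=155.7368, V(3,1)=90.4704, V(3,2)=0.0000, V(3,3)=0.0000
  t=2,j=0: stock 133.1968 → up 182.4796 (V=90.4704), down 117.2132 (V=155.7368). Price 119.5347; hedge Δ=-1.0000, bond B=252.7315.
  t=2,j=1: stock 207.3632 → up 284.0876 (V=0.0000), down 182.4796 (V=90.4704). Price 49.5775; hedge Δ=-0.8904, bond B=234.2109.
  t=2,j=2: stock 322.8268 → up 442.2727 (V=0.0000), down 284.0876 (V=0.0000). Price 0.0000; hedge Δ=0.0000, bond B=0.0000.
  t=1,j=0: stock 151.3600 → up 207.3632 (V=49.5775), down 133.1968 (V=119.5347). Price 84.2414; hedge Δ=-0.9432, bond B=227.0112.
  t=1,j=1: stock 235.6400 → up 322.8268 (V=0.0000), down 207.3632 (V=49.5775). Price 27.1683; hedge Δ=-0.4294, bond B=128.3469.
  t=0,j=0: stock 172.0000 → up 235.6400 (V=27.1683), down 151.3600 (V=84.2414). Price 56.4317; hedge Δ=-0.6772, bond B=172.9074.
The time-0 hedge costs 56.4317, which is the no-arbitrage price.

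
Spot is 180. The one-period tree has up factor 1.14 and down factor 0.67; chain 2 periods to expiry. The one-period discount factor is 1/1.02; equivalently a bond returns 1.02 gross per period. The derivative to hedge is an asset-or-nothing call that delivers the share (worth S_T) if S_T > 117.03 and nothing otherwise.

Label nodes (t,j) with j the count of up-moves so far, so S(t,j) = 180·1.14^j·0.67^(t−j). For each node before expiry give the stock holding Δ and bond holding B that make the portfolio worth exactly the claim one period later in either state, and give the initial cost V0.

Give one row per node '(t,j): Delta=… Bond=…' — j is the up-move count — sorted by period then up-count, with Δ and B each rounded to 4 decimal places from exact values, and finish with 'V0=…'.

Risk-neutral probability p* = (R−d)/(u−d) = (1.02−0.67)/(1.14−0.67) = 0.7447.
Terminal payoffs: V(2,0)=0.0000, V(2,1)=137.4840, V(2,2)=233.9280
(1,0): S=120.6000. Δ = (V_up−V_dn)/(S_up−S_dn) = (137.4840−0.0000)/(137.4840−80.8020) = 2.4255. V = [p*·137.4840 + (1−p*)·0.0000]/1.02 = 100.3742. B = V − Δ·S = -192.1449.
(1,1): S=205.2000. Δ = (V_up−V_dn)/(S_up−S_dn) = (233.9280−137.4840)/(233.9280−137.4840) = 1.0000. V = [p*·233.9280 + (1−p*)·137.4840]/1.02 = 205.2000. B = V − Δ·S = 0.0000.
(0,0): S=180.0000. Δ = (V_up−V_dn)/(S_up−S_dn) = (205.2000−100.3742)/(205.2000−120.6000) = 1.2391. V = [p*·205.2000 + (1−p*)·100.3742]/1.02 = 174.9372. B = V − Δ·S = -48.0964.
Check: Δ(0,0)·S0 + B(0,0) = 174.9372 = V0.

(0,0): Delta=1.2391 Bond=-48.0964
(1,0): Delta=2.4255 Bond=-192.1449
(1,1): Delta=1.0000 Bond=0.0000
V0=174.9372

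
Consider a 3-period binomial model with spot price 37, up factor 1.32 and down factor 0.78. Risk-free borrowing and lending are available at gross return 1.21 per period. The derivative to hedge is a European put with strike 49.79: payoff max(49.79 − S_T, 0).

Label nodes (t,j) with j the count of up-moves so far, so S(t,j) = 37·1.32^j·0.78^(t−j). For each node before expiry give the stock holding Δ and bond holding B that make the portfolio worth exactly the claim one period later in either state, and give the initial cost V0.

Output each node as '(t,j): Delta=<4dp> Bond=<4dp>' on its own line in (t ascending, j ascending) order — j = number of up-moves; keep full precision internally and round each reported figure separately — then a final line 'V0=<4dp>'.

Since d<R<u, set p* = (R−d)/(u−d) = 0.7963; price each node as the discounted p*-expectation of its children.
Terminal values V(3,·): V(3,0)=32.2316, V(3,1)=20.0757, V(3,2)=0.0000, V(3,3)=0.0000
(2,0): S=22.5108. Δ = (V_up−V_dn)/(S_up−S_dn) = (20.0757−32.2316)/(29.7143−17.5584) = -1.0000. V = [p*·20.0757 + (1−p*)·32.2316]/1.21 = 18.6380. B = V − Δ·S = 41.1488.
(2,1): S=38.0952. Δ = (V_up−V_dn)/(S_up−S_dn) = (0.0000−20.0757)/(50.2857−29.7143) = -0.9759. V = [p*·0.0000 + (1−p*)·20.0757]/1.21 = 3.3798. B = V − Δ·S = 40.5571.
(2,2): S=64.4688. Δ = (V_up−V_dn)/(S_up−S_dn) = (0.0000−0.0000)/(85.0988−50.2857) = 0.0000. V = [p*·0.0000 + (1−p*)·0.0000]/1.21 = 0.0000. B = V − Δ·S = 0.0000.
(1,0): S=28.8600. Δ = (V_up−V_dn)/(S_up−S_dn) = (3.3798−18.6380)/(38.0952−22.5108) = -0.9791. V = [p*·3.3798 + (1−p*)·18.6380]/1.21 = 5.3619. B = V − Δ·S = 33.6178.
(1,1): S=48.8400. Δ = (V_up−V_dn)/(S_up−S_dn) = (0.0000−3.3798)/(64.4688−38.0952) = -0.1281. V = [p*·0.0000 + (1−p*)·3.3798]/1.21 = 0.5690. B = V − Δ·S = 6.8278.
(0,0): S=37.0000. Δ = (V_up−V_dn)/(S_up−S_dn) = (0.5690−5.3619)/(48.8400−28.8600) = -0.2399. V = [p*·0.5690 + (1−p*)·5.3619]/1.21 = 1.2771. B = V − Δ·S = 10.1529.
Check: Δ(0,0)·S0 + B(0,0) = 1.2771 = V0.

(0,0): Delta=-0.2399 Bond=10.1529
(1,0): Delta=-0.9791 Bond=33.6178
(1,1): Delta=-0.1281 Bond=6.8278
(2,0): Delta=-1.0000 Bond=41.1488
(2,1): Delta=-0.9759 Bond=40.5571
(2,2): Delta=0.0000 Bond=0.0000
V0=1.2771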